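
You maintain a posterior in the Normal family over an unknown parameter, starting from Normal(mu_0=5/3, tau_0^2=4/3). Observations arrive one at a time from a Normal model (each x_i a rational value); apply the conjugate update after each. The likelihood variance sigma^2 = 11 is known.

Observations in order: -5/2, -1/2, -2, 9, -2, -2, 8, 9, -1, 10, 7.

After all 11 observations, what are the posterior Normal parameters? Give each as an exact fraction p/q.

mu_0=17/7, tau_0^2=4/7

obs 1: x=-5/2 → posterior Normal(45/37, 44/37)
obs 2: x=-1/2 → posterior Normal(43/41, 44/41)
obs 3: x=-2 → posterior Normal(7/9, 44/45)
obs 4: x=9 → posterior Normal(71/49, 44/49)
obs 5: x=-2 → posterior Normal(63/53, 44/53)
obs 6: x=-2 → posterior Normal(55/57, 44/57)
obs 7: x=8 → posterior Normal(87/61, 44/61)
obs 8: x=9 → posterior Normal(123/65, 44/65)
obs 9: x=-1 → posterior Normal(119/69, 44/69)
obs 10: x=10 → posterior Normal(159/73, 44/73)
obs 11: x=7 → posterior Normal(17/7, 4/7)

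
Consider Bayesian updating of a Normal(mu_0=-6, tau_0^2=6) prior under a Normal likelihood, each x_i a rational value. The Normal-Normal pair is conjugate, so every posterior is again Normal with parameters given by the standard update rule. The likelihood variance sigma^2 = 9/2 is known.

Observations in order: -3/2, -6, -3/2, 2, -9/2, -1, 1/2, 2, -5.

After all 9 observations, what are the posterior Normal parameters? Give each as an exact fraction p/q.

mu_0=-2, tau_0^2=6/13

obs 1: x=-3/2 → posterior Normal(-24/7, 18/7)
obs 2: x=-6 → posterior Normal(-48/11, 18/11)
obs 3: x=-3/2 → posterior Normal(-18/5, 6/5)
obs 4: x=2 → posterior Normal(-46/19, 18/19)
obs 5: x=-9/2 → posterior Normal(-64/23, 18/23)
obs 6: x=-1 → posterior Normal(-68/27, 2/3)
obs 7: x=1/2 → posterior Normal(-66/31, 18/31)
obs 8: x=2 → posterior Normal(-58/35, 18/35)
obs 9: x=-5 → posterior Normal(-2, 6/13)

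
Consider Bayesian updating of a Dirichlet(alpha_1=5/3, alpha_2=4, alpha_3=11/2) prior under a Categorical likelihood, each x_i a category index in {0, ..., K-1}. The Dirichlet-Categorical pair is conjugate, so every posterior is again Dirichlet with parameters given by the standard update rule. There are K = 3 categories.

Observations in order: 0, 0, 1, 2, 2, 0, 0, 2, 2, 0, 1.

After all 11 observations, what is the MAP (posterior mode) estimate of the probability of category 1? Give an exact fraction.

6/23

obs 1: x=0 → posterior Dirichlet(8/3, 4, 11/2)
obs 2: x=0 → posterior Dirichlet(11/3, 4, 11/2)
obs 3: x=1 → posterior Dirichlet(11/3, 5, 11/2)
obs 4: x=2 → posterior Dirichlet(11/3, 5, 13/2)
obs 5: x=2 → posterior Dirichlet(11/3, 5, 15/2)
obs 6: x=0 → posterior Dirichlet(14/3, 5, 15/2)
obs 7: x=0 → posterior Dirichlet(17/3, 5, 15/2)
obs 8: x=2 → posterior Dirichlet(17/3, 5, 17/2)
obs 9: x=2 → posterior Dirichlet(17/3, 5, 19/2)
obs 10: x=0 → posterior Dirichlet(20/3, 5, 19/2)
obs 11: x=1 → posterior Dirichlet(20/3, 6, 19/2)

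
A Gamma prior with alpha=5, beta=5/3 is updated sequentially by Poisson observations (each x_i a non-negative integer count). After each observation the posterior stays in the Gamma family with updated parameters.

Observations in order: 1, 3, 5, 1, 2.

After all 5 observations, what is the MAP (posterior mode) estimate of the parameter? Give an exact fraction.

12/5

obs 1: x=1 → posterior Gamma(6, 8/3)
obs 2: x=3 → posterior Gamma(9, 11/3)
obs 3: x=5 → posterior Gamma(14, 14/3)
obs 4: x=1 → posterior Gamma(15, 17/3)
obs 5: x=2 → posterior Gamma(17, 20/3)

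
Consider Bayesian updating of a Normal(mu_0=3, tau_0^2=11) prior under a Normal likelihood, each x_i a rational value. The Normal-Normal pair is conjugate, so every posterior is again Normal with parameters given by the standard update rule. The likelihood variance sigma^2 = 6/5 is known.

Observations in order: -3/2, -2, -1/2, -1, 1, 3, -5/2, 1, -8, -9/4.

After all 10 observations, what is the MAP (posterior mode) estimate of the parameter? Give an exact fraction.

obs 1: x=-3/2 → posterior Normal(-129/122, 66/61)
obs 2: x=-2 → posterior Normal(-349/232, 33/58)
obs 3: x=-1/2 → posterior Normal(-202/171, 22/57)
obs 4: x=-1 → posterior Normal(-257/226, 33/113)
obs 5: x=1 → posterior Normal(-202/281, 66/281)
obs 6: x=3 → posterior Normal(-37/336, 11/56)
obs 7: x=-5/2 → posterior Normal(-349/782, 66/391)
obs 8: x=1 → posterior Normal(-239/892, 33/223)
obs 9: x=-8 → posterior Normal(-373/334, 22/167)
obs 10: x=-9/4 → posterior Normal(-2733/2224, 33/278)

-2733/2224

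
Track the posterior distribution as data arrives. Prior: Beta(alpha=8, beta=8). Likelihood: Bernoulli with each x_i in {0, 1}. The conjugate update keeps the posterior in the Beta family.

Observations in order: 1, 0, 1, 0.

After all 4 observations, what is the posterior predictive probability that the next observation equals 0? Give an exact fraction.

obs 1: x=1 → posterior Beta(9, 8)
obs 2: x=0 → posterior Beta(9, 9)
obs 3: x=1 → posterior Beta(10, 9)
obs 4: x=0 → posterior Beta(10, 10)

1/2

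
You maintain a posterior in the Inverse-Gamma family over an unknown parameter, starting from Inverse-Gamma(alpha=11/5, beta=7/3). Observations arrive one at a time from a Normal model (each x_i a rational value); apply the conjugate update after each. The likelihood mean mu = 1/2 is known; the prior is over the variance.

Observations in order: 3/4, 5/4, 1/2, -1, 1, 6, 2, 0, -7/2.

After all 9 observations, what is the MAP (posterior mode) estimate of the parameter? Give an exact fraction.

6785/1848

obs 1: x=3/4 → posterior Inverse-Gamma(27/10, 227/96)
obs 2: x=5/4 → posterior Inverse-Gamma(16/5, 127/48)
obs 3: x=1/2 → posterior Inverse-Gamma(37/10, 127/48)
obs 4: x=-1 → posterior Inverse-Gamma(21/5, 181/48)
obs 5: x=1 → posterior Inverse-Gamma(47/10, 187/48)
obs 6: x=6 → posterior Inverse-Gamma(26/5, 913/48)
obs 7: x=2 → posterior Inverse-Gamma(57/10, 967/48)
obs 8: x=0 → posterior Inverse-Gamma(31/5, 973/48)
obs 9: x=-7/2 → posterior Inverse-Gamma(67/10, 1357/48)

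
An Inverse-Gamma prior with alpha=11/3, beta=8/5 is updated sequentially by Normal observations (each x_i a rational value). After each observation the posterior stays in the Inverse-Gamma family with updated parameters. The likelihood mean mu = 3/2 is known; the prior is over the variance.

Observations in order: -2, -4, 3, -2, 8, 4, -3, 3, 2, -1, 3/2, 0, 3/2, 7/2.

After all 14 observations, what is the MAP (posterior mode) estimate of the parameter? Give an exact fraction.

obs 1: x=-2 → posterior Inverse-Gamma(25/6, 309/40)
obs 2: x=-4 → posterior Inverse-Gamma(14/3, 457/20)
obs 3: x=3 → posterior Inverse-Gamma(31/6, 959/40)
obs 4: x=-2 → posterior Inverse-Gamma(17/3, 301/10)
obs 5: x=8 → posterior Inverse-Gamma(37/6, 2049/40)
obs 6: x=4 → posterior Inverse-Gamma(20/3, 1087/20)
obs 7: x=-3 → posterior Inverse-Gamma(43/6, 2579/40)
obs 8: x=3 → posterior Inverse-Gamma(23/3, 328/5)
obs 9: x=2 → posterior Inverse-Gamma(49/6, 2629/40)
obs 10: x=-1 → posterior Inverse-Gamma(26/3, 1377/20)
obs 11: x=3/2 → posterior Inverse-Gamma(55/6, 1377/20)
obs 12: x=0 → posterior Inverse-Gamma(29/3, 2799/40)
obs 13: x=3/2 → posterior Inverse-Gamma(61/6, 2799/40)
obs 14: x=7/2 → posterior Inverse-Gamma(32/3, 2879/40)

8637/1400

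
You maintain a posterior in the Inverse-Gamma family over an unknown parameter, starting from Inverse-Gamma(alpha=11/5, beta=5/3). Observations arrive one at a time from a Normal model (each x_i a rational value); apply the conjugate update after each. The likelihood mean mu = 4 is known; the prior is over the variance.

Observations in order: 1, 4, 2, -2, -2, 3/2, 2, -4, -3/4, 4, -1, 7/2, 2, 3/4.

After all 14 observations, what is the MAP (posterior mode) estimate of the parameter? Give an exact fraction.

26995/2448

obs 1: x=1 → posterior Inverse-Gamma(27/10, 37/6)
obs 2: x=4 → posterior Inverse-Gamma(16/5, 37/6)
obs 3: x=2 → posterior Inverse-Gamma(37/10, 49/6)
obs 4: x=-2 → posterior Inverse-Gamma(21/5, 157/6)
obs 5: x=-2 → posterior Inverse-Gamma(47/10, 265/6)
obs 6: x=3/2 → posterior Inverse-Gamma(26/5, 1135/24)
obs 7: x=2 → posterior Inverse-Gamma(57/10, 1183/24)
obs 8: x=-4 → posterior Inverse-Gamma(31/5, 1951/24)
obs 9: x=-3/4 → posterior Inverse-Gamma(67/10, 8887/96)
obs 10: x=4 → posterior Inverse-Gamma(36/5, 8887/96)
obs 11: x=-1 → posterior Inverse-Gamma(77/10, 10087/96)
obs 12: x=7/2 → posterior Inverse-Gamma(41/5, 10099/96)
obs 13: x=2 → posterior Inverse-Gamma(87/10, 10291/96)
obs 14: x=3/4 → posterior Inverse-Gamma(46/5, 5399/48)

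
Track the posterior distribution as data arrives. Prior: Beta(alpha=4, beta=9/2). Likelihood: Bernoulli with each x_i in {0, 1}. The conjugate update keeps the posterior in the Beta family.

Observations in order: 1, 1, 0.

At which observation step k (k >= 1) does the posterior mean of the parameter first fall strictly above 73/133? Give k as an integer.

k = 2

obs 1: x=1 → posterior Beta(5, 9/2)
obs 2: x=1 → posterior Beta(6, 9/2)
obs 3: x=0 → posterior Beta(6, 11/2)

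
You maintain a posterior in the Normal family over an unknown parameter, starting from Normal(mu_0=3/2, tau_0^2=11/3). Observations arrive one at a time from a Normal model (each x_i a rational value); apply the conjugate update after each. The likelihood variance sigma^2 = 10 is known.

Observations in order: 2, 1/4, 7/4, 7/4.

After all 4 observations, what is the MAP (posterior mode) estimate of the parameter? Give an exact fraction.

433/296

obs 1: x=2 → posterior Normal(67/41, 110/41)
obs 2: x=1/4 → posterior Normal(279/208, 55/26)
obs 3: x=7/4 → posterior Normal(89/63, 110/63)
obs 4: x=7/4 → posterior Normal(433/296, 55/37)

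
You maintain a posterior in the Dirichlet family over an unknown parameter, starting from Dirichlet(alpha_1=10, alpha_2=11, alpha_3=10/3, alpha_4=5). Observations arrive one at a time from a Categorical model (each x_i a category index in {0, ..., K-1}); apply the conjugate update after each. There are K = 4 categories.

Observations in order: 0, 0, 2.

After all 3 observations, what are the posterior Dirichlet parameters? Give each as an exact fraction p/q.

alpha_1=12, alpha_2=11, alpha_3=13/3, alpha_4=5

obs 1: x=0 → posterior Dirichlet(11, 11, 10/3, 5)
obs 2: x=0 → posterior Dirichlet(12, 11, 10/3, 5)
obs 3: x=2 → posterior Dirichlet(12, 11, 13/3, 5)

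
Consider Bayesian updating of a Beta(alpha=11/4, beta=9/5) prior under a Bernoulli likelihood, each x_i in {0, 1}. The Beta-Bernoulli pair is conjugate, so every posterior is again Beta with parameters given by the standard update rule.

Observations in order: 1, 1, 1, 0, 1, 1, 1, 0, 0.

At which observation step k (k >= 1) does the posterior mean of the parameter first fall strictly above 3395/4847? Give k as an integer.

obs 1: x=1 → posterior Beta(15/4, 9/5)
obs 2: x=1 → posterior Beta(19/4, 9/5)
obs 3: x=1 → posterior Beta(23/4, 9/5)
obs 4: x=0 → posterior Beta(23/4, 14/5)
obs 5: x=1 → posterior Beta(27/4, 14/5)
obs 6: x=1 → posterior Beta(31/4, 14/5)
obs 7: x=1 → posterior Beta(35/4, 14/5)
obs 8: x=0 → posterior Beta(35/4, 19/5)
obs 9: x=0 → posterior Beta(35/4, 24/5)

k = 2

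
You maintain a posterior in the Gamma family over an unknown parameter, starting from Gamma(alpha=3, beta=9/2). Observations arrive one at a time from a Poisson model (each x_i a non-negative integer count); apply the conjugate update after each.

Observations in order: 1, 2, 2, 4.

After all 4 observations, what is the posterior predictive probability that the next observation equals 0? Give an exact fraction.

obs 1: x=1 → posterior Gamma(4, 11/2)
obs 2: x=2 → posterior Gamma(6, 13/2)
obs 3: x=2 → posterior Gamma(8, 15/2)
obs 4: x=4 → posterior Gamma(12, 17/2)

582622237229761/2213314919066161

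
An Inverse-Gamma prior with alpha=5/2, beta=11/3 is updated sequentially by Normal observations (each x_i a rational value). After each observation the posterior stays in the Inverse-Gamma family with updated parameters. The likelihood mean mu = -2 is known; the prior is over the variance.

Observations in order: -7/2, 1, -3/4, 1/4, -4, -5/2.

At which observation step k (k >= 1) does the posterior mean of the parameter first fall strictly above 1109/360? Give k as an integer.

k = 2

obs 1: x=-7/2 → posterior Inverse-Gamma(3, 115/24)
obs 2: x=1 → posterior Inverse-Gamma(7/2, 223/24)
obs 3: x=-3/4 → posterior Inverse-Gamma(4, 967/96)
obs 4: x=1/4 → posterior Inverse-Gamma(9/2, 605/48)
obs 5: x=-4 → posterior Inverse-Gamma(5, 701/48)
obs 6: x=-5/2 → posterior Inverse-Gamma(11/2, 707/48)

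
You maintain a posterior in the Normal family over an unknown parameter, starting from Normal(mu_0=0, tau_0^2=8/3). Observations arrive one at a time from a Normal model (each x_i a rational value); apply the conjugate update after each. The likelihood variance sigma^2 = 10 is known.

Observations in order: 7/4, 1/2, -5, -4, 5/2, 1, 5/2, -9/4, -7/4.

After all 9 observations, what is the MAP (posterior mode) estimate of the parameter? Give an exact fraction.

obs 1: x=7/4 → posterior Normal(7/19, 40/19)
obs 2: x=1/2 → posterior Normal(9/23, 40/23)
obs 3: x=-5 → posterior Normal(-11/27, 40/27)
obs 4: x=-4 → posterior Normal(-27/31, 40/31)
obs 5: x=5/2 → posterior Normal(-17/35, 8/7)
obs 6: x=1 → posterior Normal(-1/3, 40/39)
obs 7: x=5/2 → posterior Normal(-3/43, 40/43)
obs 8: x=-9/4 → posterior Normal(-12/47, 40/47)
obs 9: x=-7/4 → posterior Normal(-19/51, 40/51)

-19/51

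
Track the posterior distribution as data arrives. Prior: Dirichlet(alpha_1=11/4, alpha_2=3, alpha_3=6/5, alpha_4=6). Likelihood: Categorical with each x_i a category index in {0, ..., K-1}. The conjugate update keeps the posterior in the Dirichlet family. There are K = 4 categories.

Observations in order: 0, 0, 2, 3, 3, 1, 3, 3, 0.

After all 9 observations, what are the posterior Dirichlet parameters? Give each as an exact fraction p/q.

obs 1: x=0 → posterior Dirichlet(15/4, 3, 6/5, 6)
obs 2: x=0 → posterior Dirichlet(19/4, 3, 6/5, 6)
obs 3: x=2 → posterior Dirichlet(19/4, 3, 11/5, 6)
obs 4: x=3 → posterior Dirichlet(19/4, 3, 11/5, 7)
obs 5: x=3 → posterior Dirichlet(19/4, 3, 11/5, 8)
obs 6: x=1 → posterior Dirichlet(19/4, 4, 11/5, 8)
obs 7: x=3 → posterior Dirichlet(19/4, 4, 11/5, 9)
obs 8: x=3 → posterior Dirichlet(19/4, 4, 11/5, 10)
obs 9: x=0 → posterior Dirichlet(23/4, 4, 11/5, 10)

alpha_1=23/4, alpha_2=4, alpha_3=11/5, alpha_4=10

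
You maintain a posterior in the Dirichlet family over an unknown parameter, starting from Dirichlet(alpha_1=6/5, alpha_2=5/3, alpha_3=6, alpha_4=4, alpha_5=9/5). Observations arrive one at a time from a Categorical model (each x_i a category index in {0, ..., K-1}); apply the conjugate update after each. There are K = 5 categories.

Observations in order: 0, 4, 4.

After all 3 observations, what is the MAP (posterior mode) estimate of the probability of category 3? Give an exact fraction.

9/38

obs 1: x=0 → posterior Dirichlet(11/5, 5/3, 6, 4, 9/5)
obs 2: x=4 → posterior Dirichlet(11/5, 5/3, 6, 4, 14/5)
obs 3: x=4 → posterior Dirichlet(11/5, 5/3, 6, 4, 19/5)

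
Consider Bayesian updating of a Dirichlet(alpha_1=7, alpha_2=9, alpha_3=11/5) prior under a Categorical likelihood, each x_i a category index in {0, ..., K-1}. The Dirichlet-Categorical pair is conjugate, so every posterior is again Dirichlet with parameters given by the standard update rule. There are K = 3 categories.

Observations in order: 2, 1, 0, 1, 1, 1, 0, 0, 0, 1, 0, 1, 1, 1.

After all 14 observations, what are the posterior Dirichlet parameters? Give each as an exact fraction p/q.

alpha_1=12, alpha_2=17, alpha_3=16/5

obs 1: x=2 → posterior Dirichlet(7, 9, 16/5)
obs 2: x=1 → posterior Dirichlet(7, 10, 16/5)
obs 3: x=0 → posterior Dirichlet(8, 10, 16/5)
obs 4: x=1 → posterior Dirichlet(8, 11, 16/5)
obs 5: x=1 → posterior Dirichlet(8, 12, 16/5)
obs 6: x=1 → posterior Dirichlet(8, 13, 16/5)
obs 7: x=0 → posterior Dirichlet(9, 13, 16/5)
obs 8: x=0 → posterior Dirichlet(10, 13, 16/5)
obs 9: x=0 → posterior Dirichlet(11, 13, 16/5)
obs 10: x=1 → posterior Dirichlet(11, 14, 16/5)
obs 11: x=0 → posterior Dirichlet(12, 14, 16/5)
obs 12: x=1 → posterior Dirichlet(12, 15, 16/5)
obs 13: x=1 → posterior Dirichlet(12, 16, 16/5)
obs 14: x=1 → posterior Dirichlet(12, 17, 16/5)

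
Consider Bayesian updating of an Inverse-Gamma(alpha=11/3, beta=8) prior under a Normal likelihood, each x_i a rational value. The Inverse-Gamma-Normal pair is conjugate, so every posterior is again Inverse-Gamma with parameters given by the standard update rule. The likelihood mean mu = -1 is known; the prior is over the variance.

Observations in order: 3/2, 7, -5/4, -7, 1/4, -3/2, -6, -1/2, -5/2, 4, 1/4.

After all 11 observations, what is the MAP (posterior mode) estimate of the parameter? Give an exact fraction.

8553/976

obs 1: x=3/2 → posterior Inverse-Gamma(25/6, 89/8)
obs 2: x=7 → posterior Inverse-Gamma(14/3, 345/8)
obs 3: x=-5/4 → posterior Inverse-Gamma(31/6, 1381/32)
obs 4: x=-7 → posterior Inverse-Gamma(17/3, 1957/32)
obs 5: x=1/4 → posterior Inverse-Gamma(37/6, 991/16)
obs 6: x=-3/2 → posterior Inverse-Gamma(20/3, 993/16)
obs 7: x=-6 → posterior Inverse-Gamma(43/6, 1193/16)
obs 8: x=-1/2 → posterior Inverse-Gamma(23/3, 1195/16)
obs 9: x=-5/2 → posterior Inverse-Gamma(49/6, 1213/16)
obs 10: x=4 → posterior Inverse-Gamma(26/3, 1413/16)
obs 11: x=1/4 → posterior Inverse-Gamma(55/6, 2851/32)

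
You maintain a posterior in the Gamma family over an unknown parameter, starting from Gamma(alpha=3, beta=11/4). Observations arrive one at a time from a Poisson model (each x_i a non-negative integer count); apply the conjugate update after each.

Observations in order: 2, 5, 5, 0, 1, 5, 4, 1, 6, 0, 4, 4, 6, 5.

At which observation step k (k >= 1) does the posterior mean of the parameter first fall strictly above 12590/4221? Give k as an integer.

k = 14

obs 1: x=2 → posterior Gamma(5, 15/4)
obs 2: x=5 → posterior Gamma(10, 19/4)
obs 3: x=5 → posterior Gamma(15, 23/4)
obs 4: x=0 → posterior Gamma(15, 27/4)
obs 5: x=1 → posterior Gamma(16, 31/4)
obs 6: x=5 → posterior Gamma(21, 35/4)
obs 7: x=4 → posterior Gamma(25, 39/4)
obs 8: x=1 → posterior Gamma(26, 43/4)
obs 9: x=6 → posterior Gamma(32, 47/4)
obs 10: x=0 → posterior Gamma(32, 51/4)
obs 11: x=4 → posterior Gamma(36, 55/4)
obs 12: x=4 → posterior Gamma(40, 59/4)
obs 13: x=6 → posterior Gamma(46, 63/4)
obs 14: x=5 → posterior Gamma(51, 67/4)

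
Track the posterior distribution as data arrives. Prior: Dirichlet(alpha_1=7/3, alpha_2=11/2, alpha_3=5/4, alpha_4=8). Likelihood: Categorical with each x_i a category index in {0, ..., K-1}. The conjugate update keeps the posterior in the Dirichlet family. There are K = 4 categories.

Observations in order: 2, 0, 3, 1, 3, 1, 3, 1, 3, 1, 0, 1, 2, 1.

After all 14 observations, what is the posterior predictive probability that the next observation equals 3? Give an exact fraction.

144/373

obs 1: x=2 → posterior Dirichlet(7/3, 11/2, 9/4, 8)
obs 2: x=0 → posterior Dirichlet(10/3, 11/2, 9/4, 8)
obs 3: x=3 → posterior Dirichlet(10/3, 11/2, 9/4, 9)
obs 4: x=1 → posterior Dirichlet(10/3, 13/2, 9/4, 9)
obs 5: x=3 → posterior Dirichlet(10/3, 13/2, 9/4, 10)
obs 6: x=1 → posterior Dirichlet(10/3, 15/2, 9/4, 10)
obs 7: x=3 → posterior Dirichlet(10/3, 15/2, 9/4, 11)
obs 8: x=1 → posterior Dirichlet(10/3, 17/2, 9/4, 11)
obs 9: x=3 → posterior Dirichlet(10/3, 17/2, 9/4, 12)
obs 10: x=1 → posterior Dirichlet(10/3, 19/2, 9/4, 12)
obs 11: x=0 → posterior Dirichlet(13/3, 19/2, 9/4, 12)
obs 12: x=1 → posterior Dirichlet(13/3, 21/2, 9/4, 12)
obs 13: x=2 → posterior Dirichlet(13/3, 21/2, 13/4, 12)
obs 14: x=1 → posterior Dirichlet(13/3, 23/2, 13/4, 12)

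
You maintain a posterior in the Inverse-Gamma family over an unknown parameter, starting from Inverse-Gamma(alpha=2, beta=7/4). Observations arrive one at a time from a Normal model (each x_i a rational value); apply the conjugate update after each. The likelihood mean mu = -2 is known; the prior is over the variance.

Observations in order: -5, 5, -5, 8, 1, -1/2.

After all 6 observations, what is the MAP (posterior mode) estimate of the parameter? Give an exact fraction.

obs 1: x=-5 → posterior Inverse-Gamma(5/2, 25/4)
obs 2: x=5 → posterior Inverse-Gamma(3, 123/4)
obs 3: x=-5 → posterior Inverse-Gamma(7/2, 141/4)
obs 4: x=8 → posterior Inverse-Gamma(4, 341/4)
obs 5: x=1 → posterior Inverse-Gamma(9/2, 359/4)
obs 6: x=-1/2 → posterior Inverse-Gamma(5, 727/8)

727/48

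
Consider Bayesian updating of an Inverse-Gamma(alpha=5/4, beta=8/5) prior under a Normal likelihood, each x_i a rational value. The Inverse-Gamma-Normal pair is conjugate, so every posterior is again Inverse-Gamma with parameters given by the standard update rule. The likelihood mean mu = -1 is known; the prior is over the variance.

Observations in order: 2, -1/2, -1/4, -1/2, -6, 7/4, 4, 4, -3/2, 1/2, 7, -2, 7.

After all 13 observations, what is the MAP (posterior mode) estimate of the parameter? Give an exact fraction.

1299/100

obs 1: x=2 → posterior Inverse-Gamma(7/4, 61/10)
obs 2: x=-1/2 → posterior Inverse-Gamma(9/4, 249/40)
obs 3: x=-1/4 → posterior Inverse-Gamma(11/4, 1041/160)
obs 4: x=-1/2 → posterior Inverse-Gamma(13/4, 1061/160)
obs 5: x=-6 → posterior Inverse-Gamma(15/4, 3061/160)
obs 6: x=7/4 → posterior Inverse-Gamma(17/4, 1833/80)
obs 7: x=4 → posterior Inverse-Gamma(19/4, 2833/80)
obs 8: x=4 → posterior Inverse-Gamma(21/4, 3833/80)
obs 9: x=-3/2 → posterior Inverse-Gamma(23/4, 3843/80)
obs 10: x=1/2 → posterior Inverse-Gamma(25/4, 3933/80)
obs 11: x=7 → posterior Inverse-Gamma(27/4, 6493/80)
obs 12: x=-2 → posterior Inverse-Gamma(29/4, 6533/80)
obs 13: x=7 → posterior Inverse-Gamma(31/4, 9093/80)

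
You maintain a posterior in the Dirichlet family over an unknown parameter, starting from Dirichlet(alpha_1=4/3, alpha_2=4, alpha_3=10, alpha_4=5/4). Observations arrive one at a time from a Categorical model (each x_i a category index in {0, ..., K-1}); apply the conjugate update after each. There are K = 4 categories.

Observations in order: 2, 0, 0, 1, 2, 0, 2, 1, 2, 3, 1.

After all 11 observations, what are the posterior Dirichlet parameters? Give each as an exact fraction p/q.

alpha_1=13/3, alpha_2=7, alpha_3=14, alpha_4=9/4

obs 1: x=2 → posterior Dirichlet(4/3, 4, 11, 5/4)
obs 2: x=0 → posterior Dirichlet(7/3, 4, 11, 5/4)
obs 3: x=0 → posterior Dirichlet(10/3, 4, 11, 5/4)
obs 4: x=1 → posterior Dirichlet(10/3, 5, 11, 5/4)
obs 5: x=2 → posterior Dirichlet(10/3, 5, 12, 5/4)
obs 6: x=0 → posterior Dirichlet(13/3, 5, 12, 5/4)
obs 7: x=2 → posterior Dirichlet(13/3, 5, 13, 5/4)
obs 8: x=1 → posterior Dirichlet(13/3, 6, 13, 5/4)
obs 9: x=2 → posterior Dirichlet(13/3, 6, 14, 5/4)
obs 10: x=3 → posterior Dirichlet(13/3, 6, 14, 9/4)
obs 11: x=1 → posterior Dirichlet(13/3, 7, 14, 9/4)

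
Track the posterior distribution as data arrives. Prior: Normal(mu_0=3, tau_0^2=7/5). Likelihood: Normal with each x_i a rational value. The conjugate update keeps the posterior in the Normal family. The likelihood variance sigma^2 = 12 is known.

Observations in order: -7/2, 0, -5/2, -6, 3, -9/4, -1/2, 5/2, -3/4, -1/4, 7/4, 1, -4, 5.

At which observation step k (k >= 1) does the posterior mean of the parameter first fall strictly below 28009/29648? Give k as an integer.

obs 1: x=-7/2 → posterior Normal(311/134, 84/67)
obs 2: x=0 → posterior Normal(311/148, 42/37)
obs 3: x=-5/2 → posterior Normal(46/27, 28/27)
obs 4: x=-6 → posterior Normal(12/11, 21/22)
obs 5: x=3 → posterior Normal(117/95, 84/95)
obs 6: x=-9/4 → posterior Normal(135/136, 14/17)
obs 7: x=-1/2 → posterior Normal(391/436, 84/109)
obs 8: x=5/2 → posterior Normal(461/464, 21/29)
obs 9: x=-3/4 → posterior Normal(110/123, 28/41)
obs 10: x=-1/4 → posterior Normal(433/520, 42/65)
obs 11: x=7/4 → posterior Normal(241/274, 84/137)
obs 12: x=1 → posterior Normal(85/96, 7/12)
obs 13: x=-4 → posterior Normal(199/302, 84/151)
obs 14: x=5 → posterior Normal(269/316, 42/79)

k = 7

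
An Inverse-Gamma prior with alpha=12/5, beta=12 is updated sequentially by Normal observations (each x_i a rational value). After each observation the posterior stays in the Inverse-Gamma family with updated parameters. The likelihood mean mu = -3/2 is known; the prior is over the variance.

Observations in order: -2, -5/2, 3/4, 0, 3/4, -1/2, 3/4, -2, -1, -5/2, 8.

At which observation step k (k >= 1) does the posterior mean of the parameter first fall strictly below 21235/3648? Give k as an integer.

obs 1: x=-2 → posterior Inverse-Gamma(29/10, 97/8)
obs 2: x=-5/2 → posterior Inverse-Gamma(17/5, 101/8)
obs 3: x=3/4 → posterior Inverse-Gamma(39/10, 485/32)
obs 4: x=0 → posterior Inverse-Gamma(22/5, 521/32)
obs 5: x=3/4 → posterior Inverse-Gamma(49/10, 301/16)
obs 6: x=-1/2 → posterior Inverse-Gamma(27/5, 309/16)
obs 7: x=3/4 → posterior Inverse-Gamma(59/10, 699/32)
obs 8: x=-2 → posterior Inverse-Gamma(32/5, 703/32)
obs 9: x=-1 → posterior Inverse-Gamma(69/10, 707/32)
obs 10: x=-5/2 → posterior Inverse-Gamma(37/5, 723/32)
obs 11: x=8 → posterior Inverse-Gamma(79/10, 2167/32)

k = 2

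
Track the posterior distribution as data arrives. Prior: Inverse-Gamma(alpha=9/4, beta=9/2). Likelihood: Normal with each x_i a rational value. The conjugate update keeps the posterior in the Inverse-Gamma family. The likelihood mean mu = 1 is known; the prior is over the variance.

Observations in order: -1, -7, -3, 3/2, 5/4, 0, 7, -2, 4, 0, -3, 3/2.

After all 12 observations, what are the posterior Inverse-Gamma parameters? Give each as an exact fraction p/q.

obs 1: x=-1 → posterior Inverse-Gamma(11/4, 13/2)
obs 2: x=-7 → posterior Inverse-Gamma(13/4, 77/2)
obs 3: x=-3 → posterior Inverse-Gamma(15/4, 93/2)
obs 4: x=3/2 → posterior Inverse-Gamma(17/4, 373/8)
obs 5: x=5/4 → posterior Inverse-Gamma(19/4, 1493/32)
obs 6: x=0 → posterior Inverse-Gamma(21/4, 1509/32)
obs 7: x=7 → posterior Inverse-Gamma(23/4, 2085/32)
obs 8: x=-2 → posterior Inverse-Gamma(25/4, 2229/32)
obs 9: x=4 → posterior Inverse-Gamma(27/4, 2373/32)
obs 10: x=0 → posterior Inverse-Gamma(29/4, 2389/32)
obs 11: x=-3 → posterior Inverse-Gamma(31/4, 2645/32)
obs 12: x=3/2 → posterior Inverse-Gamma(33/4, 2649/32)

alpha=33/4, beta=2649/32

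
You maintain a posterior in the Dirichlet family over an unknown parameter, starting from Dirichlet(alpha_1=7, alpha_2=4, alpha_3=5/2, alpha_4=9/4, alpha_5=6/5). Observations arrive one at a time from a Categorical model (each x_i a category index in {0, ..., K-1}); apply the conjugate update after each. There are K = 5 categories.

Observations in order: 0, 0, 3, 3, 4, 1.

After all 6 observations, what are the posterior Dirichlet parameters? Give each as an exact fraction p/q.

alpha_1=9, alpha_2=5, alpha_3=5/2, alpha_4=17/4, alpha_5=11/5

obs 1: x=0 → posterior Dirichlet(8, 4, 5/2, 9/4, 6/5)
obs 2: x=0 → posterior Dirichlet(9, 4, 5/2, 9/4, 6/5)
obs 3: x=3 → posterior Dirichlet(9, 4, 5/2, 13/4, 6/5)
obs 4: x=3 → posterior Dirichlet(9, 4, 5/2, 17/4, 6/5)
obs 5: x=4 → posterior Dirichlet(9, 4, 5/2, 17/4, 11/5)
obs 6: x=1 → posterior Dirichlet(9, 5, 5/2, 17/4, 11/5)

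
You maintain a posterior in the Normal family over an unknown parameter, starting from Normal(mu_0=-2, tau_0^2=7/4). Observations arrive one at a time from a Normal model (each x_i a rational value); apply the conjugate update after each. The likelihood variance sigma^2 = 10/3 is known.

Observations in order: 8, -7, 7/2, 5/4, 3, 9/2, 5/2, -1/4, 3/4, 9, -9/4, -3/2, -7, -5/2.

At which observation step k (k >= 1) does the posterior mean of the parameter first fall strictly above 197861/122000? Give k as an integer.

k = 10

obs 1: x=8 → posterior Normal(88/61, 70/61)
obs 2: x=-7 → posterior Normal(-59/82, 35/41)
obs 3: x=7/2 → posterior Normal(29/206, 70/103)
obs 4: x=5/4 → posterior Normal(163/496, 35/62)
obs 5: x=3 → posterior Normal(83/116, 14/29)
obs 6: x=9/2 → posterior Normal(793/664, 35/83)
obs 7: x=5/2 → posterior Normal(59/44, 70/187)
obs 8: x=-1/4 → posterior Normal(491/416, 35/104)
obs 9: x=3/4 → posterior Normal(1045/916, 70/229)
obs 10: x=9 → posterior Normal(1801/1000, 7/25)
obs 11: x=-9/4 → posterior Normal(403/271, 70/271)
obs 12: x=-3/2 → posterior Normal(743/584, 35/146)
obs 13: x=-7 → posterior Normal(449/626, 70/313)
obs 14: x=-5/2 → posterior Normal(86/167, 35/167)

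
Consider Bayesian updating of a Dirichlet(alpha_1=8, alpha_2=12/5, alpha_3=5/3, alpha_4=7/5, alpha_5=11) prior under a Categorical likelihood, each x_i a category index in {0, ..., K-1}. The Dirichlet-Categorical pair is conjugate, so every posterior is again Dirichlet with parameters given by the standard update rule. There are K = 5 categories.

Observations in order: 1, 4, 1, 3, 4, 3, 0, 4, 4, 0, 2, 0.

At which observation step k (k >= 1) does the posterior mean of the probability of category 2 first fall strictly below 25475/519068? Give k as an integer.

obs 1: x=1 → posterior Dirichlet(8, 17/5, 5/3, 7/5, 11)
obs 2: x=4 → posterior Dirichlet(8, 17/5, 5/3, 7/5, 12)
obs 3: x=1 → posterior Dirichlet(8, 22/5, 5/3, 7/5, 12)
obs 4: x=3 → posterior Dirichlet(8, 22/5, 5/3, 12/5, 12)
obs 5: x=4 → posterior Dirichlet(8, 22/5, 5/3, 12/5, 13)
obs 6: x=3 → posterior Dirichlet(8, 22/5, 5/3, 17/5, 13)
obs 7: x=0 → posterior Dirichlet(9, 22/5, 5/3, 17/5, 13)
obs 8: x=4 → posterior Dirichlet(9, 22/5, 5/3, 17/5, 14)
obs 9: x=4 → posterior Dirichlet(9, 22/5, 5/3, 17/5, 15)
obs 10: x=0 → posterior Dirichlet(10, 22/5, 5/3, 17/5, 15)
obs 11: x=2 → posterior Dirichlet(10, 22/5, 8/3, 17/5, 15)
obs 12: x=0 → posterior Dirichlet(11, 22/5, 8/3, 17/5, 15)

k = 10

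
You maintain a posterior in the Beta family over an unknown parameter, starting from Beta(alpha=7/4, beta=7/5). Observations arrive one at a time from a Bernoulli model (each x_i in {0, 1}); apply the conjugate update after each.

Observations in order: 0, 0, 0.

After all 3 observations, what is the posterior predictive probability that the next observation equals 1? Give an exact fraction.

obs 1: x=0 → posterior Beta(7/4, 12/5)
obs 2: x=0 → posterior Beta(7/4, 17/5)
obs 3: x=0 → posterior Beta(7/4, 22/5)

35/123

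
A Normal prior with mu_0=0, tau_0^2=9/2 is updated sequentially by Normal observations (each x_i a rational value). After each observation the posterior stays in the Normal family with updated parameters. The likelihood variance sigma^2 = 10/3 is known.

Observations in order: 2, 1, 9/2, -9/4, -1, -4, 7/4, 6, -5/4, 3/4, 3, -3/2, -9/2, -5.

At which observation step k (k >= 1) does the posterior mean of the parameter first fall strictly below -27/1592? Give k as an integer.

k = 14

obs 1: x=2 → posterior Normal(54/47, 90/47)
obs 2: x=1 → posterior Normal(81/74, 45/37)
obs 3: x=9/2 → posterior Normal(405/202, 90/101)
obs 4: x=-9/4 → posterior Normal(567/512, 45/64)
obs 5: x=-1 → posterior Normal(459/620, 18/31)
obs 6: x=-4 → posterior Normal(27/728, 45/91)
obs 7: x=7/4 → posterior Normal(54/209, 90/209)
obs 8: x=6 → posterior Normal(54/59, 45/118)
obs 9: x=-5/4 → posterior Normal(729/1052, 90/263)
obs 10: x=3/4 → posterior Normal(81/116, 9/29)
obs 11: x=3 → posterior Normal(567/634, 90/317)
obs 12: x=-3/2 → posterior Normal(243/344, 45/172)
obs 13: x=-9/2 → posterior Normal(243/742, 90/371)
obs 14: x=-5 → posterior Normal(-27/796, 45/199)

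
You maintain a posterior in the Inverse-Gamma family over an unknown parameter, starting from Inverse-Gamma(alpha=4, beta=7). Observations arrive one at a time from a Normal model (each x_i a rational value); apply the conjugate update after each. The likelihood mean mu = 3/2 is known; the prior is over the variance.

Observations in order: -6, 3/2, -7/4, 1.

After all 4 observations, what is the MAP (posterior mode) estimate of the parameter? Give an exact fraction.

obs 1: x=-6 → posterior Inverse-Gamma(9/2, 281/8)
obs 2: x=3/2 → posterior Inverse-Gamma(5, 281/8)
obs 3: x=-7/4 → posterior Inverse-Gamma(11/2, 1293/32)
obs 4: x=1 → posterior Inverse-Gamma(6, 1297/32)

1297/224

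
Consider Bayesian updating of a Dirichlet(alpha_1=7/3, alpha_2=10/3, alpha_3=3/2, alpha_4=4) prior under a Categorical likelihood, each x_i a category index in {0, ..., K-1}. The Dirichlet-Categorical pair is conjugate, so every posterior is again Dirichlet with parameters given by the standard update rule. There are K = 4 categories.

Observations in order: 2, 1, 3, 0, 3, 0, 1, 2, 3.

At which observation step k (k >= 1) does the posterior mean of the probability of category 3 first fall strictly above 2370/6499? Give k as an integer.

k = 5

obs 1: x=2 → posterior Dirichlet(7/3, 10/3, 5/2, 4)
obs 2: x=1 → posterior Dirichlet(7/3, 13/3, 5/2, 4)
obs 3: x=3 → posterior Dirichlet(7/3, 13/3, 5/2, 5)
obs 4: x=0 → posterior Dirichlet(10/3, 13/3, 5/2, 5)
obs 5: x=3 → posterior Dirichlet(10/3, 13/3, 5/2, 6)
obs 6: x=0 → posterior Dirichlet(13/3, 13/3, 5/2, 6)
obs 7: x=1 → posterior Dirichlet(13/3, 16/3, 5/2, 6)
obs 8: x=2 → posterior Dirichlet(13/3, 16/3, 7/2, 6)
obs 9: x=3 → posterior Dirichlet(13/3, 16/3, 7/2, 7)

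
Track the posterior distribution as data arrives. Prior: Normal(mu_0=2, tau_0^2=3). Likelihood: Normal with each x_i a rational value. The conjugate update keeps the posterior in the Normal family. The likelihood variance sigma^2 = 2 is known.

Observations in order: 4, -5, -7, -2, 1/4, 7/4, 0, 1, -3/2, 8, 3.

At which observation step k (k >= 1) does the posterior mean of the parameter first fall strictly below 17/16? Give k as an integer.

k = 2

obs 1: x=4 → posterior Normal(16/5, 6/5)
obs 2: x=-5 → posterior Normal(1/8, 3/4)
obs 3: x=-7 → posterior Normal(-20/11, 6/11)
obs 4: x=-2 → posterior Normal(-13/7, 3/7)
obs 5: x=1/4 → posterior Normal(-101/68, 6/17)
obs 6: x=7/4 → posterior Normal(-1, 3/10)
obs 7: x=0 → posterior Normal(-20/23, 6/23)
obs 8: x=1 → posterior Normal(-17/26, 3/13)
obs 9: x=-3/2 → posterior Normal(-43/58, 6/29)
obs 10: x=8 → posterior Normal(5/64, 3/16)
obs 11: x=3 → posterior Normal(23/70, 6/35)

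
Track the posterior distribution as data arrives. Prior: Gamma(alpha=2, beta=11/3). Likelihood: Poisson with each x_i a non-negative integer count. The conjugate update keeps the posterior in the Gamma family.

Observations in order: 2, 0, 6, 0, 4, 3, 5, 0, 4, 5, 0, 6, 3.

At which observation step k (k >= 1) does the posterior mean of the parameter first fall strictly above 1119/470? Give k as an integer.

k = 13

obs 1: x=2 → posterior Gamma(4, 14/3)
obs 2: x=0 → posterior Gamma(4, 17/3)
obs 3: x=6 → posterior Gamma(10, 20/3)
obs 4: x=0 → posterior Gamma(10, 23/3)
obs 5: x=4 → posterior Gamma(14, 26/3)
obs 6: x=3 → posterior Gamma(17, 29/3)
obs 7: x=5 → posterior Gamma(22, 32/3)
obs 8: x=0 → posterior Gamma(22, 35/3)
obs 9: x=4 → posterior Gamma(26, 38/3)
obs 10: x=5 → posterior Gamma(31, 41/3)
obs 11: x=0 → posterior Gamma(31, 44/3)
obs 12: x=6 → posterior Gamma(37, 47/3)
obs 13: x=3 → posterior Gamma(40, 50/3)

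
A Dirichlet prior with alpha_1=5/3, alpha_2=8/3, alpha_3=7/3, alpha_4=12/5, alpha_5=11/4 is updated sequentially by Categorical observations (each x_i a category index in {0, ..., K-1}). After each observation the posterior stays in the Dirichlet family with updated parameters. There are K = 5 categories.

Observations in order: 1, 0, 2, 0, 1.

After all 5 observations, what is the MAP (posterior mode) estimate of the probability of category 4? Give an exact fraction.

105/709

obs 1: x=1 → posterior Dirichlet(5/3, 11/3, 7/3, 12/5, 11/4)
obs 2: x=0 → posterior Dirichlet(8/3, 11/3, 7/3, 12/5, 11/4)
obs 3: x=2 → posterior Dirichlet(8/3, 11/3, 10/3, 12/5, 11/4)
obs 4: x=0 → posterior Dirichlet(11/3, 11/3, 10/3, 12/5, 11/4)
obs 5: x=1 → posterior Dirichlet(11/3, 14/3, 10/3, 12/5, 11/4)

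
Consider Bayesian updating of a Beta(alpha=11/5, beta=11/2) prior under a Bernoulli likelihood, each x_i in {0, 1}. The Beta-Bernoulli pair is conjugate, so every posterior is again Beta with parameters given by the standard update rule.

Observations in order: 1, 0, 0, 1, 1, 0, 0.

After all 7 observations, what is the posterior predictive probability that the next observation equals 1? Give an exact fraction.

52/147

obs 1: x=1 → posterior Beta(16/5, 11/2)
obs 2: x=0 → posterior Beta(16/5, 13/2)
obs 3: x=0 → posterior Beta(16/5, 15/2)
obs 4: x=1 → posterior Beta(21/5, 15/2)
obs 5: x=1 → posterior Beta(26/5, 15/2)
obs 6: x=0 → posterior Beta(26/5, 17/2)
obs 7: x=0 → posterior Beta(26/5, 19/2)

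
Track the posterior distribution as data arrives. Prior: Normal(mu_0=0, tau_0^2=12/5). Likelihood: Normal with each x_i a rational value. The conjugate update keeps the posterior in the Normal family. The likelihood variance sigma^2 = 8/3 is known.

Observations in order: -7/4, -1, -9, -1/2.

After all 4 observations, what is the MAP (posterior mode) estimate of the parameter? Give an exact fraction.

obs 1: x=-7/4 → posterior Normal(-63/76, 24/19)
obs 2: x=-1 → posterior Normal(-99/112, 6/7)
obs 3: x=-9 → posterior Normal(-423/148, 24/37)
obs 4: x=-1/2 → posterior Normal(-441/184, 12/23)

-441/184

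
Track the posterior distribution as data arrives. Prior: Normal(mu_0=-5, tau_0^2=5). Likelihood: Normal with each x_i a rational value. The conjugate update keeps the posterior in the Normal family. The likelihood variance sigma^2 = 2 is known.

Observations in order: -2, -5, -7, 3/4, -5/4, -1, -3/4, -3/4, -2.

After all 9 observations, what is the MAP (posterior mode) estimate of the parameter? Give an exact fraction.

obs 1: x=-2 → posterior Normal(-20/7, 10/7)
obs 2: x=-5 → posterior Normal(-15/4, 5/6)
obs 3: x=-7 → posterior Normal(-80/17, 10/17)
obs 4: x=3/4 → posterior Normal(-305/88, 5/11)
obs 5: x=-5/4 → posterior Normal(-55/18, 10/27)
obs 6: x=-1 → posterior Normal(-175/64, 5/16)
obs 7: x=-3/4 → posterior Normal(-365/148, 10/37)
obs 8: x=-3/4 → posterior Normal(-95/42, 5/21)
obs 9: x=-2 → posterior Normal(-105/47, 10/47)

-105/47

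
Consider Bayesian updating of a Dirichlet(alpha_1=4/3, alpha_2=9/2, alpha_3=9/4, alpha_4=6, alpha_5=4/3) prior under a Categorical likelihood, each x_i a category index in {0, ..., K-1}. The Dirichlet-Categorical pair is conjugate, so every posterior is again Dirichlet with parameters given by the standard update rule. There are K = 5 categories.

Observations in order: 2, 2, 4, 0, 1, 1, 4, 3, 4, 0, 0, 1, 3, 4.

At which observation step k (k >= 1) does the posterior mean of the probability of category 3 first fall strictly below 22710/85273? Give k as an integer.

obs 1: x=2 → posterior Dirichlet(4/3, 9/2, 13/4, 6, 4/3)
obs 2: x=2 → posterior Dirichlet(4/3, 9/2, 17/4, 6, 4/3)
obs 3: x=4 → posterior Dirichlet(4/3, 9/2, 17/4, 6, 7/3)
obs 4: x=0 → posterior Dirichlet(7/3, 9/2, 17/4, 6, 7/3)
obs 5: x=1 → posterior Dirichlet(7/3, 11/2, 17/4, 6, 7/3)
obs 6: x=1 → posterior Dirichlet(7/3, 13/2, 17/4, 6, 7/3)
obs 7: x=4 → posterior Dirichlet(7/3, 13/2, 17/4, 6, 10/3)
obs 8: x=3 → posterior Dirichlet(7/3, 13/2, 17/4, 7, 10/3)
obs 9: x=4 → posterior Dirichlet(7/3, 13/2, 17/4, 7, 13/3)
obs 10: x=0 → posterior Dirichlet(10/3, 13/2, 17/4, 7, 13/3)
obs 11: x=0 → posterior Dirichlet(13/3, 13/2, 17/4, 7, 13/3)
obs 12: x=1 → posterior Dirichlet(13/3, 15/2, 17/4, 7, 13/3)
obs 13: x=3 → posterior Dirichlet(13/3, 15/2, 17/4, 8, 13/3)
obs 14: x=4 → posterior Dirichlet(13/3, 15/2, 17/4, 8, 16/3)

k = 11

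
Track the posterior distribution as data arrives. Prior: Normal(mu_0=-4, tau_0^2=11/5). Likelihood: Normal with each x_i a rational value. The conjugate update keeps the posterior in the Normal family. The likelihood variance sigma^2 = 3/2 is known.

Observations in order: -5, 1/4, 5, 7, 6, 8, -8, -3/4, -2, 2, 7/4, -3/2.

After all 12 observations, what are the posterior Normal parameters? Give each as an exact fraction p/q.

obs 1: x=-5 → posterior Normal(-170/37, 33/37)
obs 2: x=1/4 → posterior Normal(-329/118, 33/59)
obs 3: x=5 → posterior Normal(-109/162, 11/27)
obs 4: x=7 → posterior Normal(199/206, 33/103)
obs 5: x=6 → posterior Normal(463/250, 33/125)
obs 6: x=8 → posterior Normal(815/294, 11/49)
obs 7: x=-8 → posterior Normal(463/338, 33/169)
obs 8: x=-3/4 → posterior Normal(215/191, 33/191)
obs 9: x=-2 → posterior Normal(57/71, 11/71)
obs 10: x=2 → posterior Normal(43/47, 33/235)
obs 11: x=7/4 → posterior Normal(507/514, 33/257)
obs 12: x=-3/2 → posterior Normal(49/62, 11/93)

mu_0=49/62, tau_0^2=11/93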